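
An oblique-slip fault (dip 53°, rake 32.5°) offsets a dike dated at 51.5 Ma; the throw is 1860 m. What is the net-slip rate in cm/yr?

dip-slip = throw / sin(dip) = 1860 / sin(53°) = 2329 m
net slip = dip-slip / sin(rake) = 2329 / sin(32.5°) = 4335 m
rate = 4335 m / 51.5 Ma = 0.0000842 m/yr = 0.00842 cm/yr

0.00842 cm/yr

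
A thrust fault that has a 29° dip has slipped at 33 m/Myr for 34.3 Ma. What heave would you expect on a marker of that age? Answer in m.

dip-slip = rate × time = 33 m/Myr × 34.3 Ma = 1132 m
heave = dip-slip × cos(dip) = 1132 × cos(29°) = 990 m

990 m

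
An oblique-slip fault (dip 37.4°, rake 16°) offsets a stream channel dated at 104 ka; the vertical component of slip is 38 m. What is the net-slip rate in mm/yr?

2.18 mm/yr

dip-slip = throw / sin(dip) = 38 / sin(37.4°) = 62.56 m
net slip = dip-slip / sin(rake) = 62.56 / sin(16°) = 227 m
rate = 227 m / 104 ka = 0.00218 m/yr = 2.18 mm/yr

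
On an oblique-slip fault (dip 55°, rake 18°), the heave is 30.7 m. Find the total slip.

dip-slip = heave / cos(dip) = 30.7 / cos(55°) = 53.52 m
net slip = dip-slip / sin(rake) = 53.52 / sin(18°) = 173 m

173 m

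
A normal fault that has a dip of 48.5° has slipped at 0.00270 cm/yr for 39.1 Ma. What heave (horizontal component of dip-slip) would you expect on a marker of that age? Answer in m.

700 m

dip-slip = rate × time = 0.00270 cm/yr × 39.1 Ma = 1056 m
heave = dip-slip × cos(dip) = 1056 × cos(48.5°) = 700 m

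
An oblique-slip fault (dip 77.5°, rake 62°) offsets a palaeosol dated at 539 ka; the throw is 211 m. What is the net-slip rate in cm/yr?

0.0454 cm/yr

dip-slip = throw / sin(dip) = 211 / sin(77.5°) = 216.1 m
net slip = dip-slip / sin(rake) = 216.1 / sin(62°) = 244.8 m
rate = 244.8 m / 539 ka = 0.000454 m/yr = 0.0454 cm/yr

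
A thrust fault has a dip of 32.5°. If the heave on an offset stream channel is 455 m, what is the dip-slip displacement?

dip-slip = heave / cos(dip) = 455 / cos(32.5°) = 539 m

539 m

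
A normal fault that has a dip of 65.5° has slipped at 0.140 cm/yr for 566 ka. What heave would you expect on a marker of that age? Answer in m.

dip-slip = rate × time = 0.140 cm/yr × 566 ka = 792.4 m
heave = dip-slip × cos(dip) = 792.4 × cos(65.5°) = 329 m

329 m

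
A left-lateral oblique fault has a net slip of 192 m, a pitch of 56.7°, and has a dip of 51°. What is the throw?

dip-slip = net slip × sin(rake) = 192 m × sin(56.7°) = 160.5 m
throw = dip-slip × sin(dip) = 160.5 × sin(51°) = 125 m

125 m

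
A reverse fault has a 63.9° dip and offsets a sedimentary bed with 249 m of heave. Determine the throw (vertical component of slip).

508 m

throw = heave × tan(dip) = 249 × tan(63.9°) = 508 m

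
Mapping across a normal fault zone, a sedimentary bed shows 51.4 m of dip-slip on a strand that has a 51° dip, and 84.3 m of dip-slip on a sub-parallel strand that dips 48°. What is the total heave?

heave_A = 51.4 × cos(51°) = 32.35 m
heave_B = 84.3 × cos(48°) = 56.41 m
total = 32.35 + 56.41 = 88.8 m

88.8 m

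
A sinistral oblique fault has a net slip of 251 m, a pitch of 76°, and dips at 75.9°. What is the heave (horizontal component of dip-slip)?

dip-slip = net slip × sin(rake) = 251 m × sin(76°) = 243.5 m
heave = dip-slip × cos(dip) = 243.5 × cos(75.9°) = 59.3 m

59.3 m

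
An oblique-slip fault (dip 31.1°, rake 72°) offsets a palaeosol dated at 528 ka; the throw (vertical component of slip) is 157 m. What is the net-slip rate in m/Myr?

dip-slip = throw / sin(dip) = 157 / sin(31.1°) = 303.9 m
net slip = dip-slip / sin(rake) = 303.9 / sin(72°) = 319.6 m
rate = 319.6 m / 528 ka = 0.000605 m/yr = 605 m/Myr

605 m/Myr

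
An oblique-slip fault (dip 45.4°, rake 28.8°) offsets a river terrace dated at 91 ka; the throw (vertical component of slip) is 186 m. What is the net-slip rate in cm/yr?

dip-slip = throw / sin(dip) = 186 / sin(45.4°) = 261.2 m
net slip = dip-slip / sin(rake) = 261.2 / sin(28.8°) = 542.2 m
rate = 542.2 m / 91 ka = 0.00596 m/yr = 0.596 cm/yr

0.596 cm/yr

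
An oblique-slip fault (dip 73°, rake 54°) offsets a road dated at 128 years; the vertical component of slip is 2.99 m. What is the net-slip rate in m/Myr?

dip-slip = throw / sin(dip) = 2.99 / sin(73°) = 3.127 m
net slip = dip-slip / sin(rake) = 3.127 / sin(54°) = 3.865 m
rate = 3.865 m / 128 years = 0.0302 m/yr = 30200 m/Myr

30200 m/Myr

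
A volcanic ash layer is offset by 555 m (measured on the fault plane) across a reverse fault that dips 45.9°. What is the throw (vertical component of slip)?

throw = dip-slip × sin(dip) = 555 m × sin(45.9°) = 399 m

399 m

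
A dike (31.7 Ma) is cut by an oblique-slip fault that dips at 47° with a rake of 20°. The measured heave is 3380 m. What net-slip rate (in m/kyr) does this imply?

0.457 m/kyr

dip-slip = heave / cos(dip) = 3380 / cos(47°) = 4956 m
net slip = dip-slip / sin(rake) = 4956 / sin(20°) = 14490 m
rate = 14490 m / 31.7 Ma = 0.000457 m/yr = 0.457 m/kyr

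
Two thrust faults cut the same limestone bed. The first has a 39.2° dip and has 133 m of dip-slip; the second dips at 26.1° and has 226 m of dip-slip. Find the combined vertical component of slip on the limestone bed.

throw_A = 133 × sin(39.2°) = 84.06 m
throw_B = 226 × sin(26.1°) = 99.43 m
total = 84.06 + 99.43 = 183 m

183 m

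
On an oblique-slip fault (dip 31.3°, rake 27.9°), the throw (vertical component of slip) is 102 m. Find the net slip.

420 m

dip-slip = throw / sin(dip) = 102 / sin(31.3°) = 196.3 m
net slip = dip-slip / sin(rake) = 196.3 / sin(27.9°) = 420 m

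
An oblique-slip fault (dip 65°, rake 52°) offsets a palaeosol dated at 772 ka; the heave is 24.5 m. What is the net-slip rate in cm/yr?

0.00953 cm/yr

dip-slip = heave / cos(dip) = 24.5 / cos(65°) = 57.97 m
net slip = dip-slip / sin(rake) = 57.97 / sin(52°) = 73.57 m
rate = 73.57 m / 772 ka = 0.0000953 m/yr = 0.00953 cm/yr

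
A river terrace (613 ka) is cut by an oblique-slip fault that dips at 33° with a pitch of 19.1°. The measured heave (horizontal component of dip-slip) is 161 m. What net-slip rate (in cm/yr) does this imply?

0.0957 cm/yr

dip-slip = heave / cos(dip) = 161 / cos(33°) = 192 m
net slip = dip-slip / sin(rake) = 192 / sin(19.1°) = 586.7 m
rate = 586.7 m / 613 ka = 0.000957 m/yr = 0.0957 cm/yr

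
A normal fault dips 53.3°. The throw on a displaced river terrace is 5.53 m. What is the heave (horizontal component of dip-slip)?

heave = throw / tan(dip) = 5.53 / tan(53.3°) = 4.12 m

4.12 m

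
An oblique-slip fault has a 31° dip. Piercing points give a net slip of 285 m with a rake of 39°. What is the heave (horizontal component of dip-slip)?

154 m

dip-slip = net slip × sin(rake) = 285 m × sin(39°) = 179.4 m
heave = dip-slip × cos(dip) = 179.4 × cos(31°) = 154 m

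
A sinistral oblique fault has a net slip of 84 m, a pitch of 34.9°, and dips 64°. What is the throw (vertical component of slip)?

43.2 m

dip-slip = net slip × sin(rake) = 84 m × sin(34.9°) = 48.06 m
throw = dip-slip × sin(dip) = 48.06 × sin(64°) = 43.2 m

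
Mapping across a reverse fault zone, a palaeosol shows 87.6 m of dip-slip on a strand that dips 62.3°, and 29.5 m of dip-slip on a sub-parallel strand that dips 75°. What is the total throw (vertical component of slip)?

106 m

throw_A = 87.6 × sin(62.3°) = 77.56 m
throw_B = 29.5 × sin(75°) = 28.49 m
total = 77.56 + 28.49 = 106 m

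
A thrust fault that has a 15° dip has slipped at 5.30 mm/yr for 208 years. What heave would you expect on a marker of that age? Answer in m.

dip-slip = rate × time = 5.30 mm/yr × 208 years = 1.102 m
heave = dip-slip × cos(dip) = 1.102 × cos(15°) = 1.06 m

1.06 m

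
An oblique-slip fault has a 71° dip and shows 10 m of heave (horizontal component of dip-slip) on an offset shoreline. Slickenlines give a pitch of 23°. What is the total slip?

78.6 m

dip-slip = heave / cos(dip) = 10 / cos(71°) = 30.72 m
net slip = dip-slip / sin(rake) = 30.72 / sin(23°) = 78.6 m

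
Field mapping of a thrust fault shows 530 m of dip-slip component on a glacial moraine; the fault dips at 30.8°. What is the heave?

heave = dip-slip × cos(dip) = 530 m × cos(30.8°) = 455 m

455 m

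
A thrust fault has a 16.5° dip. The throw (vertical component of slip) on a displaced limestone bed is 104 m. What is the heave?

351 m

heave = throw / tan(dip) = 104 / tan(16.5°) = 351 m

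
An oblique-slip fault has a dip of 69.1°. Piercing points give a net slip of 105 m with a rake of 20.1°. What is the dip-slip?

36.1 m

dip-slip = net slip × sin(rake) = 105 m × sin(20.1°) = 36.1 m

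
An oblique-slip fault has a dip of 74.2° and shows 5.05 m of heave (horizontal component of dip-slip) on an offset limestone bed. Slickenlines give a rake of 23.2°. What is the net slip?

dip-slip = heave / cos(dip) = 5.05 / cos(74.2°) = 18.55 m
net slip = dip-slip / sin(rake) = 18.55 / sin(23.2°) = 47.1 m

47.1 m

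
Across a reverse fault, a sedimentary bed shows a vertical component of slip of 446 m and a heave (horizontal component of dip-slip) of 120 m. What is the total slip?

net slip = √(throw² + heave²) = √(446² + 120²) = 462 m

462 m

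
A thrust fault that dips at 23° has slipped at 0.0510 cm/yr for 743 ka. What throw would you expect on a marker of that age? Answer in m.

dip-slip = rate × time = 0.0510 cm/yr × 743 ka = 378.9 m
throw = dip-slip × sin(dip) = 378.9 × sin(23°) = 148 m

148 m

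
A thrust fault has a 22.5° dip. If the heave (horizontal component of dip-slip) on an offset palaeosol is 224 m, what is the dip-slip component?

242 m

dip-slip = heave / cos(dip) = 224 / cos(22.5°) = 242 m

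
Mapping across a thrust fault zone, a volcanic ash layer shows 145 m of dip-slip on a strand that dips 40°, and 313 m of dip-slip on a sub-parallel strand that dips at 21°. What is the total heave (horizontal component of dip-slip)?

heave_A = 145 × cos(40°) = 111.1 m
heave_B = 313 × cos(21°) = 292.2 m
total = 111.1 + 292.2 = 403 m

403 m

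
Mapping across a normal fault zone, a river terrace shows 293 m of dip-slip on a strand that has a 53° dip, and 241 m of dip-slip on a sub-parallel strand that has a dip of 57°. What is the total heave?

308 m

heave_A = 293 × cos(53°) = 176.3 m
heave_B = 241 × cos(57°) = 131.3 m
total = 176.3 + 131.3 = 308 m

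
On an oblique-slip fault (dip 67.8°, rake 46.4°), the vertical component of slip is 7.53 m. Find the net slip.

11.2 m

dip-slip = throw / sin(dip) = 7.53 / sin(67.8°) = 8.133 m
net slip = dip-slip / sin(rake) = 8.133 / sin(46.4°) = 11.2 m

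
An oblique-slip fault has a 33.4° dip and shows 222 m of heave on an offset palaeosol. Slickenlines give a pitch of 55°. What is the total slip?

325 m

dip-slip = heave / cos(dip) = 222 / cos(33.4°) = 265.9 m
net slip = dip-slip / sin(rake) = 265.9 / sin(55°) = 325 m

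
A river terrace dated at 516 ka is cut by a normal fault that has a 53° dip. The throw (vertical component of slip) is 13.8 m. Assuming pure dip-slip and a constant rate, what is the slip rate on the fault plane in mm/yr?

0.0335 mm/yr

dip-slip = throw / sin(dip) = 13.8 m / sin(53°) = 17.28 m
rate = 17.28 m / 516 ka = 0.0000335 m/yr = 0.0335 mm/yr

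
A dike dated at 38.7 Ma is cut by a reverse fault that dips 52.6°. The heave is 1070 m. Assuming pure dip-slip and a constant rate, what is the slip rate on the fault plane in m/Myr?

dip-slip = heave / cos(dip) = 1070 m / cos(52.6°) = 1762 m
rate = 1762 m / 38.7 Ma = 0.0000455 m/yr = 45.5 m/Myr

45.5 m/Myr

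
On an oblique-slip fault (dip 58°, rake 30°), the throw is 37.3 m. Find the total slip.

88 m

dip-slip = throw / sin(dip) = 37.3 / sin(58°) = 43.98 m
net slip = dip-slip / sin(rake) = 43.98 / sin(30°) = 88 m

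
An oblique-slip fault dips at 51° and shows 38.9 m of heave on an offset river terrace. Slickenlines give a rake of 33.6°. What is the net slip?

112 m

dip-slip = heave / cos(dip) = 38.9 / cos(51°) = 61.81 m
net slip = dip-slip / sin(rake) = 61.81 / sin(33.6°) = 112 m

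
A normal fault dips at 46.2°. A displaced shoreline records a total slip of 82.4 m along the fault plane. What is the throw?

throw = dip-slip × sin(dip) = 82.4 m × sin(46.2°) = 59.5 m

59.5 m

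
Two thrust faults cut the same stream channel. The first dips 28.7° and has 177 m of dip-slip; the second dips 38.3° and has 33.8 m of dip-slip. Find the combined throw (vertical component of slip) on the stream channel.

106 m

throw_A = 177 × sin(28.7°) = 85 m
throw_B = 33.8 × sin(38.3°) = 20.95 m
total = 85 + 20.95 = 106 m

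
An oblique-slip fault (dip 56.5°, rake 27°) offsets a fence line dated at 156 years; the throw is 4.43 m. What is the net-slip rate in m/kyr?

dip-slip = throw / sin(dip) = 4.43 / sin(56.5°) = 5.312 m
net slip = dip-slip / sin(rake) = 5.312 / sin(27°) = 11.70 m
rate = 11.70 m / 156 years = 0.0750 m/yr = 75 m/kyr

75 m/kyr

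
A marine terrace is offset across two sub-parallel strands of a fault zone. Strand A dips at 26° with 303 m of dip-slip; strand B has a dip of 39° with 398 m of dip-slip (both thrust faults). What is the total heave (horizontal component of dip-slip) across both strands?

582 m

heave_A = 303 × cos(26°) = 272.3 m
heave_B = 398 × cos(39°) = 309.3 m
total = 272.3 + 309.3 = 582 m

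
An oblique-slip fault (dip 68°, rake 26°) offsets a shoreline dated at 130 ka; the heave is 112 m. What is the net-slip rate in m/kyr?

dip-slip = heave / cos(dip) = 112 / cos(68°) = 299 m
net slip = dip-slip / sin(rake) = 299 / sin(26°) = 682 m
rate = 682 m / 130 ka = 0.00525 m/yr = 5.25 m/kyr

5.25 m/kyr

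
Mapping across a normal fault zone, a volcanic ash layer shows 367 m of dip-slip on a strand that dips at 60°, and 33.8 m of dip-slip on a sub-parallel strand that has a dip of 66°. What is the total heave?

heave_A = 367 × cos(60°) = 183.5 m
heave_B = 33.8 × cos(66°) = 13.75 m
total = 183.5 + 13.75 = 197 m

197 m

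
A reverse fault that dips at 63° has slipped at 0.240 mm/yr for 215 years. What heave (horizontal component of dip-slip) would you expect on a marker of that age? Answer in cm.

2.34 cm

dip-slip = rate × time = 0.240 mm/yr × 215 years = 0.05160 m
heave = dip-slip × cos(dip) = 0.05160 × cos(63°) = 0.0234 m = 2.34 cm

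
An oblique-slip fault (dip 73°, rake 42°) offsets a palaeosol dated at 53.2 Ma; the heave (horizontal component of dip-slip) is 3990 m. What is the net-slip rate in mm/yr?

dip-slip = heave / cos(dip) = 3990 / cos(73°) = 13650 m
net slip = dip-slip / sin(rake) = 13650 / sin(42°) = 20400 m
rate = 20400 m / 53.2 Ma = 0.000383 m/yr = 0.383 mm/yr

0.383 mm/yr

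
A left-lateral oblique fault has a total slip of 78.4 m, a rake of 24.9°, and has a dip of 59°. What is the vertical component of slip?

dip-slip = net slip × sin(rake) = 78.4 m × sin(24.9°) = 33.01 m
throw = dip-slip × sin(dip) = 33.01 × sin(59°) = 28.3 m

28.3 m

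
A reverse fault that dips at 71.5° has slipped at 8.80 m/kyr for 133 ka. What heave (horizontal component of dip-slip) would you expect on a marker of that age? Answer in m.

dip-slip = rate × time = 8.80 m/kyr × 133 ka = 1170 m
heave = dip-slip × cos(dip) = 1170 × cos(71.5°) = 371 m

371 m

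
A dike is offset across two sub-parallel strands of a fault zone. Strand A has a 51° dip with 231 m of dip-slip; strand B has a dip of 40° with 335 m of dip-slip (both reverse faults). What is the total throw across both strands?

395 m

throw_A = 231 × sin(51°) = 179.5 m
throw_B = 335 × sin(40°) = 215.3 m
total = 179.5 + 215.3 = 395 m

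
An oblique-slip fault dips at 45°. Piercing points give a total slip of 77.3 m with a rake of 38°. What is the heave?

33.7 m

dip-slip = net slip × sin(rake) = 77.3 m × sin(38°) = 47.59 m
heave = dip-slip × cos(dip) = 47.59 × cos(45°) = 33.7 m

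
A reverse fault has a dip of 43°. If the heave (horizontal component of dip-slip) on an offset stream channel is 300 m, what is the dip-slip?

dip-slip = heave / cos(dip) = 300 / cos(43°) = 410 m

410 m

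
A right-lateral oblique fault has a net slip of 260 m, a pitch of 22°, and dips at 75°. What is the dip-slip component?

dip-slip = net slip × sin(rake) = 260 m × sin(22°) = 97.4 m

97.4 m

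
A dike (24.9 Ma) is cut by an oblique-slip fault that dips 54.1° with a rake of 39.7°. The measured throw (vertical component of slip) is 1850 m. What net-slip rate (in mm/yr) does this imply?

dip-slip = throw / sin(dip) = 1850 / sin(54.1°) = 2284 m
net slip = dip-slip / sin(rake) = 2284 / sin(39.7°) = 3575 m
rate = 3575 m / 24.9 Ma = 0.000144 m/yr = 0.144 mm/yr

0.144 mm/yr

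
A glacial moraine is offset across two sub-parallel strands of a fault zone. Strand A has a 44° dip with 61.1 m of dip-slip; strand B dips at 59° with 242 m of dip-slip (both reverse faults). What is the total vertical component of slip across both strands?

250 m

throw_A = 61.1 × sin(44°) = 42.44 m
throw_B = 242 × sin(59°) = 207.4 m
total = 42.44 + 207.4 = 250 m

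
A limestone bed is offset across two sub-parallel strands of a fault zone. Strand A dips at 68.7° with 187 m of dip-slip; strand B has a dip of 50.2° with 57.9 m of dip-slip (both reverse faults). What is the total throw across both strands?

219 m

throw_A = 187 × sin(68.7°) = 174.2 m
throw_B = 57.9 × sin(50.2°) = 44.48 m
total = 174.2 + 44.48 = 219 m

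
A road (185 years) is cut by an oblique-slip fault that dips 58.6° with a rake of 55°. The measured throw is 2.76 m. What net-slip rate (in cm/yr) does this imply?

2.13 cm/yr

dip-slip = throw / sin(dip) = 2.76 / sin(58.6°) = 3.234 m
net slip = dip-slip / sin(rake) = 3.234 / sin(55°) = 3.947 m
rate = 3.947 m / 185 years = 0.0213 m/yr = 2.13 cm/yr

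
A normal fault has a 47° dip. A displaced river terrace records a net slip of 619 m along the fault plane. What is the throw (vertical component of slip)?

throw = dip-slip × sin(dip) = 619 m × sin(47°) = 453 m

453 m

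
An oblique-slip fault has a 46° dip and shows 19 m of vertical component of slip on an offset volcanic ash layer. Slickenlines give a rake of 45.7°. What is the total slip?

36.9 m

dip-slip = throw / sin(dip) = 19 / sin(46°) = 26.41 m
net slip = dip-slip / sin(rake) = 26.41 / sin(45.7°) = 36.9 m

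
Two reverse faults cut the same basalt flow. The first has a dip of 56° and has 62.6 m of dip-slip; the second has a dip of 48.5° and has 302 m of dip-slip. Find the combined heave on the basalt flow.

heave_A = 62.6 × cos(56°) = 35.01 m
heave_B = 302 × cos(48.5°) = 200.1 m
total = 35.01 + 200.1 = 235 m

235 m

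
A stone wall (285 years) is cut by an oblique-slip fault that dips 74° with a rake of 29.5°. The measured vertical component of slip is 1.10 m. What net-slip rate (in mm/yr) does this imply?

8.15 mm/yr

dip-slip = throw / sin(dip) = 1.10 / sin(74°) = 1.144 m
net slip = dip-slip / sin(rake) = 1.144 / sin(29.5°) = 2.324 m
rate = 2.324 m / 285 years = 0.00815 m/yr = 8.15 mm/yr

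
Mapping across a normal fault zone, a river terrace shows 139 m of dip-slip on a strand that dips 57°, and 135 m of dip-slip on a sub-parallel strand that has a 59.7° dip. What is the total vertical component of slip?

233 m

throw_A = 139 × sin(57°) = 116.6 m
throw_B = 135 × sin(59.7°) = 116.6 m
total = 116.6 + 116.6 = 233 m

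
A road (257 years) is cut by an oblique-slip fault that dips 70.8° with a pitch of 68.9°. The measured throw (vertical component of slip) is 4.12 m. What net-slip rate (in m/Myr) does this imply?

dip-slip = throw / sin(dip) = 4.12 / sin(70.8°) = 4.363 m
net slip = dip-slip / sin(rake) = 4.363 / sin(68.9°) = 4.676 m
rate = 4.676 m / 257 years = 0.0182 m/yr = 18200 m/Myr

18200 m/Myr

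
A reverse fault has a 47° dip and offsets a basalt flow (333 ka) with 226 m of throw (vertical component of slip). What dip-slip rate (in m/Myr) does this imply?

dip-slip = throw / sin(dip) = 226 m / sin(47°) = 309 m
rate = 309 m / 333 ka = 0.000928 m/yr = 928 m/Myr

928 m/Myr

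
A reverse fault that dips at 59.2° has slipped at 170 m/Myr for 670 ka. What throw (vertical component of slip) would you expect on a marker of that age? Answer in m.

97.8 m

dip-slip = rate × time = 170 m/Myr × 670 ka = 113.9 m
throw = dip-slip × sin(dip) = 113.9 × sin(59.2°) = 97.8 m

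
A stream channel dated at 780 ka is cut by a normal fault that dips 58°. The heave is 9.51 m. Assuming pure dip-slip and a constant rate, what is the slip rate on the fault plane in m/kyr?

0.0230 m/kyr

dip-slip = heave / cos(dip) = 9.51 m / cos(58°) = 17.95 m
rate = 17.95 m / 780 ka = 0.0000230 m/yr = 0.0230 m/kyr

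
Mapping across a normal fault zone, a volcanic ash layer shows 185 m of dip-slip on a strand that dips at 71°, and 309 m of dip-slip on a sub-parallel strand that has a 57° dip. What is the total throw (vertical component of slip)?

throw_A = 185 × sin(71°) = 174.9 m
throw_B = 309 × sin(57°) = 259.1 m
total = 174.9 + 259.1 = 434 m

434 m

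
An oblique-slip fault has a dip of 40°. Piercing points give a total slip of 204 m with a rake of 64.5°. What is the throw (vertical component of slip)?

dip-slip = net slip × sin(rake) = 204 m × sin(64.5°) = 184.1 m
throw = dip-slip × sin(dip) = 184.1 × sin(40°) = 118 m

118 m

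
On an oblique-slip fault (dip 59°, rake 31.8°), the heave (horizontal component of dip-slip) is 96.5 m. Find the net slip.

356 m

dip-slip = heave / cos(dip) = 96.5 / cos(59°) = 187.4 m
net slip = dip-slip / sin(rake) = 187.4 / sin(31.8°) = 356 m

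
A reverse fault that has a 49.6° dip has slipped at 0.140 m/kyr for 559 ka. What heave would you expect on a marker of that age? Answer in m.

50.7 m

dip-slip = rate × time = 0.140 m/kyr × 559 ka = 78.26 m
heave = dip-slip × cos(dip) = 78.26 × cos(49.6°) = 50.7 m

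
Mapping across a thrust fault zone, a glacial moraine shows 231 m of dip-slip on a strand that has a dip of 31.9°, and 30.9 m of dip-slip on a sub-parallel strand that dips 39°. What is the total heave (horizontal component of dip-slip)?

heave_A = 231 × cos(31.9°) = 196.1 m
heave_B = 30.9 × cos(39°) = 24.01 m
total = 196.1 + 24.01 = 220 m

220 m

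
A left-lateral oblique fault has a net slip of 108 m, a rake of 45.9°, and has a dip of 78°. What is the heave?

dip-slip = net slip × sin(rake) = 108 m × sin(45.9°) = 77.56 m
heave = dip-slip × cos(dip) = 77.56 × cos(78°) = 16.1 m

16.1 m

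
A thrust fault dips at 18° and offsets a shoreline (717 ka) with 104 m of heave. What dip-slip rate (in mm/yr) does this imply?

0.153 mm/yr

dip-slip = heave / cos(dip) = 104 m / cos(18°) = 109.4 m
rate = 109.4 m / 717 ka = 0.000153 m/yr = 0.153 mm/yr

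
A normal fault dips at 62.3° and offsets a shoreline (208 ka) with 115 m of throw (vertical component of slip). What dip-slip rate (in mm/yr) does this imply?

dip-slip = throw / sin(dip) = 115 m / sin(62.3°) = 129.9 m
rate = 129.9 m / 208 ka = 0.000624 m/yr = 0.624 mm/yr

0.624 mm/yr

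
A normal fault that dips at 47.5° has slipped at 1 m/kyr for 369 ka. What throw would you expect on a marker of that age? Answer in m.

dip-slip = rate × time = 1 m/kyr × 369 ka = 369 m
throw = dip-slip × sin(dip) = 369 × sin(47.5°) = 272 m

272 m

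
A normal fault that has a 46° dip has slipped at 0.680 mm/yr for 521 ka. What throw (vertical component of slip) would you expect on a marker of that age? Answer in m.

dip-slip = rate × time = 0.680 mm/yr × 521 ka = 354.3 m
throw = dip-slip × sin(dip) = 354.3 × sin(46°) = 255 m

255 m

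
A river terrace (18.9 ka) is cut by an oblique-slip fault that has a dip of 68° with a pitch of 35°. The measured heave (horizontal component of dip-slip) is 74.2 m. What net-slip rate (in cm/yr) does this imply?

1.83 cm/yr

dip-slip = heave / cos(dip) = 74.2 / cos(68°) = 198.1 m
net slip = dip-slip / sin(rake) = 198.1 / sin(35°) = 345.3 m
rate = 345.3 m / 18.9 ka = 0.0183 m/yr = 1.83 cm/yr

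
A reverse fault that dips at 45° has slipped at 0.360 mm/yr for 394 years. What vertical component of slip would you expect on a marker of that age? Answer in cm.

10 cm

dip-slip = rate × time = 0.360 mm/yr × 394 years = 0.1418 m
throw = dip-slip × sin(dip) = 0.1418 × sin(45°) = 0.100 m = 10 cm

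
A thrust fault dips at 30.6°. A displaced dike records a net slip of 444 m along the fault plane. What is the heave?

heave = dip-slip × cos(dip) = 444 m × cos(30.6°) = 382 m

382 m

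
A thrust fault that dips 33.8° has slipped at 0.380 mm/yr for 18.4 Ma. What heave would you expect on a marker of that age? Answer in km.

dip-slip = rate × time = 0.380 mm/yr × 18.4 Ma = 6992 m
heave = dip-slip × cos(dip) = 6992 × cos(33.8°) = 5810 m = 5.81 km

5.81 km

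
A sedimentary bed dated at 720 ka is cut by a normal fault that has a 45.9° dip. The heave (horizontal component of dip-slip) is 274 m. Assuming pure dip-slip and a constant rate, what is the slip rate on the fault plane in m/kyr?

0.547 m/kyr

dip-slip = heave / cos(dip) = 274 m / cos(45.9°) = 393.7 m
rate = 393.7 m / 720 ka = 0.000547 m/yr = 0.547 m/kyr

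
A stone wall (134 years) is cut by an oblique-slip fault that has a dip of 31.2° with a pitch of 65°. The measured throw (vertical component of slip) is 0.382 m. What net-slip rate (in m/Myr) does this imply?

dip-slip = throw / sin(dip) = 0.382 / sin(31.2°) = 0.7374 m
net slip = dip-slip / sin(rake) = 0.7374 / sin(65°) = 0.8136 m
rate = 0.8136 m / 134 years = 0.00607 m/yr = 6070 m/Myr

6070 m/Myr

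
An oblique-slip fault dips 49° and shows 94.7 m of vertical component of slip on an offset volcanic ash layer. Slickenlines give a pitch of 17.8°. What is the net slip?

410 m

dip-slip = throw / sin(dip) = 94.7 / sin(49°) = 125.5 m
net slip = dip-slip / sin(rake) = 125.5 / sin(17.8°) = 410 m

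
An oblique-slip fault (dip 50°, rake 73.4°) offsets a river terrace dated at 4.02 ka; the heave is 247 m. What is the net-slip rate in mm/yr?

99.7 mm/yr

dip-slip = heave / cos(dip) = 247 / cos(50°) = 384.3 m
net slip = dip-slip / sin(rake) = 384.3 / sin(73.4°) = 401 m
rate = 401 m / 4.02 ka = 0.0997 m/yr = 99.7 mm/yr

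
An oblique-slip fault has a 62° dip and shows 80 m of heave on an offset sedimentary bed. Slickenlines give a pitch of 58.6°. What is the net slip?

200 m

dip-slip = heave / cos(dip) = 80 / cos(62°) = 170.4 m
net slip = dip-slip / sin(rake) = 170.4 / sin(58.6°) = 200 m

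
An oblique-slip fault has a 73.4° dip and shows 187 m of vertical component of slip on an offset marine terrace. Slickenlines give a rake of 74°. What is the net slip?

203 m

dip-slip = throw / sin(dip) = 187 / sin(73.4°) = 195.1 m
net slip = dip-slip / sin(rake) = 195.1 / sin(74°) = 203 m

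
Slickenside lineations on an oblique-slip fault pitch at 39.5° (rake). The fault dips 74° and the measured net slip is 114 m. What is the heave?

20 m

dip-slip = net slip × sin(rake) = 114 m × sin(39.5°) = 72.51 m
heave = dip-slip × cos(dip) = 72.51 × cos(74°) = 20 m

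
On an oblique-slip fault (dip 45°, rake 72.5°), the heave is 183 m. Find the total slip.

dip-slip = heave / cos(dip) = 183 / cos(45°) = 258.8 m
net slip = dip-slip / sin(rake) = 258.8 / sin(72.5°) = 271 m

271 m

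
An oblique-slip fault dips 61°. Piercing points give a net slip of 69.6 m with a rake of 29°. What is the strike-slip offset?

60.9 m

strike-slip = net slip × cos(rake) = 69.6 m × cos(29°) = 60.9 m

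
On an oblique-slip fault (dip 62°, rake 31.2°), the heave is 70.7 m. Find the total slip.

dip-slip = heave / cos(dip) = 70.7 / cos(62°) = 150.6 m
net slip = dip-slip / sin(rake) = 150.6 / sin(31.2°) = 291 m

291 m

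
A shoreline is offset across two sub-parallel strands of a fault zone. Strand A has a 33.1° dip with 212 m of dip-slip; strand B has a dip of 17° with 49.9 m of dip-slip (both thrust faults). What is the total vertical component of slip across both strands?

throw_A = 212 × sin(33.1°) = 115.8 m
throw_B = 49.9 × sin(17°) = 14.59 m
total = 115.8 + 14.59 = 130 m

130 m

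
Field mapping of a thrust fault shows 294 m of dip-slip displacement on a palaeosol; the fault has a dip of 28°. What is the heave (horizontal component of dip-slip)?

260 m

heave = dip-slip × cos(dip) = 294 m × cos(28°) = 260 m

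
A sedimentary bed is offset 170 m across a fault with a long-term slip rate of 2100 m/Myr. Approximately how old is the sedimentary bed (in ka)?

age = offset / rate = 170 m / (2100 m/Myr) = 81000 yr = 81 ka

81 ka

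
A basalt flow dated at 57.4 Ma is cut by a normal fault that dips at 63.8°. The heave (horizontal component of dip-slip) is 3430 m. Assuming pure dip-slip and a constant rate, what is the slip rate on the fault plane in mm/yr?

0.135 mm/yr

dip-slip = heave / cos(dip) = 3430 m / cos(63.8°) = 7769 m
rate = 7769 m / 57.4 Ma = 0.000135 m/yr = 0.135 mm/yr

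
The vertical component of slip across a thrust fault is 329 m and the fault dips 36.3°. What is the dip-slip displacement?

dip-slip = throw / sin(dip) = 329 / sin(36.3°) = 556 m

556 m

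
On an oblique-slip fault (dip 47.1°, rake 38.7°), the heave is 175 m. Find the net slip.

411 m

dip-slip = heave / cos(dip) = 175 / cos(47.1°) = 257.1 m
net slip = dip-slip / sin(rake) = 257.1 / sin(38.7°) = 411 m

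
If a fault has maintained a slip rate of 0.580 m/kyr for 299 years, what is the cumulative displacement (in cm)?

slip = rate × time = 0.580 m/kyr × 299 years = 0.173 m = 17.3 cm

17.3 cm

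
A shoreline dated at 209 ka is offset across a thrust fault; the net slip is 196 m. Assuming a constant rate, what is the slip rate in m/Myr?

rate = 196 m / 209 ka = 0.000938 m/yr = 938 m/Myr

938 m/Myr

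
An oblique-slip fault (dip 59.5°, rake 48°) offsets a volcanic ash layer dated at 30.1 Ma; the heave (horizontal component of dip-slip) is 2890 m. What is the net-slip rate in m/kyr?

0.255 m/kyr

dip-slip = heave / cos(dip) = 2890 / cos(59.5°) = 5694 m
net slip = dip-slip / sin(rake) = 5694 / sin(48°) = 7662 m
rate = 7662 m / 30.1 Ma = 0.000255 m/yr = 0.255 m/kyr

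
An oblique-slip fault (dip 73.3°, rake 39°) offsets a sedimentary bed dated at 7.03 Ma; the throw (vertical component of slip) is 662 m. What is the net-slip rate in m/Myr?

dip-slip = throw / sin(dip) = 662 / sin(73.3°) = 691.2 m
net slip = dip-slip / sin(rake) = 691.2 / sin(39°) = 1098 m
rate = 1098 m / 7.03 Ma = 0.000156 m/yr = 156 m/Myr

156 m/Myr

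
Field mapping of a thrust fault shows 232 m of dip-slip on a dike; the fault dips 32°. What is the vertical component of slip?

123 m

throw = dip-slip × sin(dip) = 232 m × sin(32°) = 123 m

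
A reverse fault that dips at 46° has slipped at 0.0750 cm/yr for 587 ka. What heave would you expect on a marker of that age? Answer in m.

dip-slip = rate × time = 0.0750 cm/yr × 587 ka = 440.2 m
heave = dip-slip × cos(dip) = 440.2 × cos(46°) = 306 m

306 m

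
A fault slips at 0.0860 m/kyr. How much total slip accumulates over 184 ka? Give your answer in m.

15.8 m

slip = rate × time = 0.0860 m/kyr × 184 ka = 15.8 m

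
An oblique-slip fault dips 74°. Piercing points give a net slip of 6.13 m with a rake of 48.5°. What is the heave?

dip-slip = net slip × sin(rake) = 6.13 m × sin(48.5°) = 4.591 m
heave = dip-slip × cos(dip) = 4.591 × cos(74°) = 1.27 m

1.27 m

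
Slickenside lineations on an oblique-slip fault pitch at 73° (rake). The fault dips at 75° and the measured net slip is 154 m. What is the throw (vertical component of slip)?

dip-slip = net slip × sin(rake) = 154 m × sin(73°) = 147.3 m
throw = dip-slip × sin(dip) = 147.3 × sin(75°) = 142 m

142 m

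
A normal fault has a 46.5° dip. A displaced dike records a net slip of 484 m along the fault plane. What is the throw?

351 m

throw = dip-slip × sin(dip) = 484 m × sin(46.5°) = 351 m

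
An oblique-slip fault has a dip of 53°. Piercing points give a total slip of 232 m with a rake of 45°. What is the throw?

dip-slip = net slip × sin(rake) = 232 m × sin(45°) = 164 m
throw = dip-slip × sin(dip) = 164 × sin(53°) = 131 m

131 m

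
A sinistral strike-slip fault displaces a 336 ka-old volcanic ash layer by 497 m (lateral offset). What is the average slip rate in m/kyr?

rate = 497 m / 336 ka = 0.00148 m/yr = 1.48 m/kyr

1.48 m/kyr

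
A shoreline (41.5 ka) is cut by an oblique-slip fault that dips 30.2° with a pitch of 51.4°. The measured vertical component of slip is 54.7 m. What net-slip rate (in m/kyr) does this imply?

dip-slip = throw / sin(dip) = 54.7 / sin(30.2°) = 108.7 m
net slip = dip-slip / sin(rake) = 108.7 / sin(51.4°) = 139.1 m
rate = 139.1 m / 41.5 ka = 0.00335 m/yr = 3.35 m/kyr

3.35 m/kyr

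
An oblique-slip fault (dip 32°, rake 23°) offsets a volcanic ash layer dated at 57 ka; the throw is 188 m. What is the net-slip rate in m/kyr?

15.9 m/kyr

dip-slip = throw / sin(dip) = 188 / sin(32°) = 354.8 m
net slip = dip-slip / sin(rake) = 354.8 / sin(23°) = 908 m
rate = 908 m / 57 ka = 0.0159 m/yr = 15.9 m/kyr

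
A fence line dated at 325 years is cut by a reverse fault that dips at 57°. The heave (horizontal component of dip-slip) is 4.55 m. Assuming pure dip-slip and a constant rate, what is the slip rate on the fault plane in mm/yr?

dip-slip = heave / cos(dip) = 4.55 m / cos(57°) = 8.354 m
rate = 8.354 m / 325 years = 0.0257 m/yr = 25.7 mm/yr

25.7 mm/yr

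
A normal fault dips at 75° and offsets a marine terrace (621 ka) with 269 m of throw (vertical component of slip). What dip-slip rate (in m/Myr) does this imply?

448 m/Myr

dip-slip = throw / sin(dip) = 269 m / sin(75°) = 278.5 m
rate = 278.5 m / 621 ka = 0.000448 m/yr = 448 m/Myr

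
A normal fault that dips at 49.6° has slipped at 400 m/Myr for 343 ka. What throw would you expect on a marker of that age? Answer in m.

104 m

dip-slip = rate × time = 400 m/Myr × 343 ka = 137.2 m
throw = dip-slip × sin(dip) = 137.2 × sin(49.6°) = 104 m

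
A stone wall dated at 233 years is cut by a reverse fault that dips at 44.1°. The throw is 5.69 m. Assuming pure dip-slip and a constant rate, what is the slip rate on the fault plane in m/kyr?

dip-slip = throw / sin(dip) = 5.69 m / sin(44.1°) = 8.176 m
rate = 8.176 m / 233 years = 0.0351 m/yr = 35.1 m/kyr

35.1 m/kyr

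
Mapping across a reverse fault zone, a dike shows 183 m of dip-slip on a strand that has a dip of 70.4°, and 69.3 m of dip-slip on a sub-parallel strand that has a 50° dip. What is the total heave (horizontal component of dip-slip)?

106 m

heave_A = 183 × cos(70.4°) = 61.39 m
heave_B = 69.3 × cos(50°) = 44.55 m
total = 61.39 + 44.55 = 106 m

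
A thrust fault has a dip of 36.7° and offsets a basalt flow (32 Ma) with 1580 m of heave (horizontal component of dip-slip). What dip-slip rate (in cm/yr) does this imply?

dip-slip = heave / cos(dip) = 1580 m / cos(36.7°) = 1971 m
rate = 1971 m / 32 Ma = 0.0000616 m/yr = 0.00616 cm/yr

0.00616 cm/yr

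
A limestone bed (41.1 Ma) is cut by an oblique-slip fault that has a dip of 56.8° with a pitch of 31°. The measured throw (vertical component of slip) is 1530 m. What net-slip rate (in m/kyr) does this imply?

0.0864 m/kyr

dip-slip = throw / sin(dip) = 1530 / sin(56.8°) = 1828 m
net slip = dip-slip / sin(rake) = 1828 / sin(31°) = 3550 m
rate = 3550 m / 41.1 Ma = 0.0000864 m/yr = 0.0864 m/kyr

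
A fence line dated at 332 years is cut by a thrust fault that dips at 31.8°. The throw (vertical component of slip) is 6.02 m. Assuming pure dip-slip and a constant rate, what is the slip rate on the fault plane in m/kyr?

34.4 m/kyr

dip-slip = throw / sin(dip) = 6.02 m / sin(31.8°) = 11.42 m
rate = 11.42 m / 332 years = 0.0344 m/yr = 34.4 m/kyr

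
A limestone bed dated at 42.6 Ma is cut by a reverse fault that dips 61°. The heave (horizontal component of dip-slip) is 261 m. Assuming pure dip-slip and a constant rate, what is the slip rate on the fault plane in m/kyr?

dip-slip = heave / cos(dip) = 261 m / cos(61°) = 538.4 m
rate = 538.4 m / 42.6 Ma = 0.0000126 m/yr = 0.0126 m/kyr

0.0126 m/kyr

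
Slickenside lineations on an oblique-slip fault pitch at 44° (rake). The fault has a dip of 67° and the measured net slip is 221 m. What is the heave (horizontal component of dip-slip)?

60 m

dip-slip = net slip × sin(rake) = 221 m × sin(44°) = 153.5 m
heave = dip-slip × cos(dip) = 153.5 × cos(67°) = 60 m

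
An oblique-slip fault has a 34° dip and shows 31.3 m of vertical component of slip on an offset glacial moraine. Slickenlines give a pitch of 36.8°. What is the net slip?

dip-slip = throw / sin(dip) = 31.3 / sin(34°) = 55.97 m
net slip = dip-slip / sin(rake) = 55.97 / sin(36.8°) = 93.4 m

93.4 m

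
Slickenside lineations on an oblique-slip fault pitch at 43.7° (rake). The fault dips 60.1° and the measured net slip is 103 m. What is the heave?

dip-slip = net slip × sin(rake) = 103 m × sin(43.7°) = 71.16 m
heave = dip-slip × cos(dip) = 71.16 × cos(60.1°) = 35.5 m

35.5 m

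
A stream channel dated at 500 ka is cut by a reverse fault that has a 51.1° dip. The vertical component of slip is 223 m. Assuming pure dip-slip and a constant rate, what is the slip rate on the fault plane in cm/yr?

0.0573 cm/yr

dip-slip = throw / sin(dip) = 223 m / sin(51.1°) = 286.5 m
rate = 286.5 m / 500 ka = 0.000573 m/yr = 0.0573 cm/yr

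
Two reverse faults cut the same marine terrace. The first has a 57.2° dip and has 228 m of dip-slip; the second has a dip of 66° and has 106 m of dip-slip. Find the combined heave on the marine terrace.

167 m

heave_A = 228 × cos(57.2°) = 123.5 m
heave_B = 106 × cos(66°) = 43.11 m
total = 123.5 + 43.11 = 167 m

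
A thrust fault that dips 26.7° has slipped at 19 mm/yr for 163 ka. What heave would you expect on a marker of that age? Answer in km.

2.77 km

dip-slip = rate × time = 19 mm/yr × 163 ka = 3097 m
heave = dip-slip × cos(dip) = 3097 × cos(26.7°) = 2770 m = 2.77 km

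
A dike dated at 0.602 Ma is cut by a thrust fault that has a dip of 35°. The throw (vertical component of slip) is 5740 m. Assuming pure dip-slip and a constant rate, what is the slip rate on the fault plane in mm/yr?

dip-slip = throw / sin(dip) = 5740 m / sin(35°) = 10010 m
rate = 10010 m / 0.602 Ma = 0.0166 m/yr = 16.6 mm/yr

16.6 mm/yr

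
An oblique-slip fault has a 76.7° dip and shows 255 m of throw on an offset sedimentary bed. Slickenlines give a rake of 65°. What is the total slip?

289 m

dip-slip = throw / sin(dip) = 255 / sin(76.7°) = 262 m
net slip = dip-slip / sin(rake) = 262 / sin(65°) = 289 m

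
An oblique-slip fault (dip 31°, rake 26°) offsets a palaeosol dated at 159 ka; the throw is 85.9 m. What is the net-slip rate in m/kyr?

2.39 m/kyr

dip-slip = throw / sin(dip) = 85.9 / sin(31°) = 166.8 m
net slip = dip-slip / sin(rake) = 166.8 / sin(26°) = 380.5 m
rate = 380.5 m / 159 ka = 0.00239 m/yr = 2.39 m/kyr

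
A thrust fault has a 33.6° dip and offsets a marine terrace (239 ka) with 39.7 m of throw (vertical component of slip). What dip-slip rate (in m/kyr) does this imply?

0.300 m/kyr

dip-slip = throw / sin(dip) = 39.7 m / sin(33.6°) = 71.74 m
rate = 71.74 m / 239 ka = 0.000300 m/yr = 0.300 m/kyr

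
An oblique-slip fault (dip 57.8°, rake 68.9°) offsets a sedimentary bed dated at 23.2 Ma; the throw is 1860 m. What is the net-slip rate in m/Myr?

dip-slip = throw / sin(dip) = 1860 / sin(57.8°) = 2198 m
net slip = dip-slip / sin(rake) = 2198 / sin(68.9°) = 2356 m
rate = 2356 m / 23.2 Ma = 0.000102 m/yr = 102 m/Myr

102 m/Myr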